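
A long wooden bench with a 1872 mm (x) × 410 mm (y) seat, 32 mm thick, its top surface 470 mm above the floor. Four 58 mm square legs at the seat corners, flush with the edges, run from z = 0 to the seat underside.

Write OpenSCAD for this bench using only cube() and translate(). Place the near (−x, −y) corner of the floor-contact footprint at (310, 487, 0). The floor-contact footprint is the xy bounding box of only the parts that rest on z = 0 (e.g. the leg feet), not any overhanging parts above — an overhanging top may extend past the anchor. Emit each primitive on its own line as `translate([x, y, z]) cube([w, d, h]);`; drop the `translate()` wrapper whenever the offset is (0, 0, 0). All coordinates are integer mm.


translate([310, 487, 438]) cube([1872, 410, 32]);
translate([310, 487, 0]) cube([58, 58, 438]);
translate([310, 839, 0]) cube([58, 58, 438]);
translate([2124, 487, 0]) cube([58, 58, 438]);
translate([2124, 839, 0]) cube([58, 58, 438]);


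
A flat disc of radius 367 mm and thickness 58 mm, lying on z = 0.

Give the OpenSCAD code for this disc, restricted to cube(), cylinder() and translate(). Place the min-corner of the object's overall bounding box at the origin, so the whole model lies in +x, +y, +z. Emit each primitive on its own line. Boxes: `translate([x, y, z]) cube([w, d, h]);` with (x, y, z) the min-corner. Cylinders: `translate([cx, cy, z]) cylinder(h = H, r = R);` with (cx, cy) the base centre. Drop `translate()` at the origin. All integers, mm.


translate([367, 367, 0]) cylinder(h = 58, r = 367);


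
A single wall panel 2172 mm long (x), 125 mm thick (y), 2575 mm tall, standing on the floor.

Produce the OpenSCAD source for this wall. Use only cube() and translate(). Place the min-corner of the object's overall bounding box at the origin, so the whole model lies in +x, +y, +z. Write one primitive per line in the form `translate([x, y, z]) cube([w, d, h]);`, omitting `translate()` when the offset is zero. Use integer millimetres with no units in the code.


cube([2172, 125, 2575]);


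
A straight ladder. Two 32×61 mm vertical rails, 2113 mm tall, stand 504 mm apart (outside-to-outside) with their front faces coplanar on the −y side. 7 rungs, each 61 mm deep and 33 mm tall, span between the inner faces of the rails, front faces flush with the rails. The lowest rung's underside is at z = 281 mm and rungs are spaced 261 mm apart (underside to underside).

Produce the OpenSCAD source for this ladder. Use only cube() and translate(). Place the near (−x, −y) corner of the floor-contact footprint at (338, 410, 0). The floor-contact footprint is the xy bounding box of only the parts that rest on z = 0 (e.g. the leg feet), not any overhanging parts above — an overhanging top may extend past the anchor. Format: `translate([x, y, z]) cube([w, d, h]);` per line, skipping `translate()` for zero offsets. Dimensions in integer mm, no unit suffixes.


// rung span = 504 - 2*32 = 440
// rung[k] z = 281 + k*261
translate([338, 410, 0]) cube([32, 61, 2113]);
translate([810, 410, 0]) cube([32, 61, 2113]);
translate([370, 410, 281]) cube([440, 61, 33]);
translate([370, 410, 542]) cube([440, 61, 33]);
translate([370, 410, 803]) cube([440, 61, 33]);
translate([370, 410, 1064]) cube([440, 61, 33]);
translate([370, 410, 1325]) cube([440, 61, 33]);
translate([370, 410, 1586]) cube([440, 61, 33]);
translate([370, 410, 1847]) cube([440, 61, 33]);


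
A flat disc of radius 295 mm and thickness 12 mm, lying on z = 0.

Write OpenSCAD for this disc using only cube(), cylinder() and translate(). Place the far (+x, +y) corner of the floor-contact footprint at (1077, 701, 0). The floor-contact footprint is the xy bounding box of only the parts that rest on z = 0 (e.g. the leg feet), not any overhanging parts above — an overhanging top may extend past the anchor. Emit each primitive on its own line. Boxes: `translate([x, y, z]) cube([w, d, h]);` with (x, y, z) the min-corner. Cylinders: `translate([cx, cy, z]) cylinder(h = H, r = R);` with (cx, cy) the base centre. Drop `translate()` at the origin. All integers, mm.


translate([782, 406, 0]) cylinder(h = 12, r = 295);


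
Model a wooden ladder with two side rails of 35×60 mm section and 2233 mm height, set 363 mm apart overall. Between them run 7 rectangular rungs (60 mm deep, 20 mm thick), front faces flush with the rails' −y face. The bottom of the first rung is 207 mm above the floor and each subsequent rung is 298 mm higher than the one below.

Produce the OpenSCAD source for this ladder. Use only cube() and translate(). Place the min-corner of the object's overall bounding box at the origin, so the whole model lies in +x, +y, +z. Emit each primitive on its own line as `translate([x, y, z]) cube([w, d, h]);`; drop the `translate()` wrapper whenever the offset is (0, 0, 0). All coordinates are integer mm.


cube([35, 60, 2233]);
translate([328, 0, 0]) cube([35, 60, 2233]);
translate([35, 0, 207]) cube([293, 60, 20]);
translate([35, 0, 505]) cube([293, 60, 20]);
translate([35, 0, 803]) cube([293, 60, 20]);
translate([35, 0, 1101]) cube([293, 60, 20]);
translate([35, 0, 1399]) cube([293, 60, 20]);
translate([35, 0, 1697]) cube([293, 60, 20]);
translate([35, 0, 1995]) cube([293, 60, 20]);


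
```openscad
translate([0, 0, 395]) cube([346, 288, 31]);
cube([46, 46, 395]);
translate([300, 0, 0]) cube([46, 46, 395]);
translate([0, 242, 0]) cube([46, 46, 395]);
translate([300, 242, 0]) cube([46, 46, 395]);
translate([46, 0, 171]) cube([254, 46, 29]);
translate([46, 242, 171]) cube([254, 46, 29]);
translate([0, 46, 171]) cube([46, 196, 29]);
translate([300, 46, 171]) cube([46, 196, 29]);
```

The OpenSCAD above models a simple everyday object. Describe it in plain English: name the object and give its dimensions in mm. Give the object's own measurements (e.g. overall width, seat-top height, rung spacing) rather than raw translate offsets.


A simple wooden stool: a rectangular seat 346 mm (x) by 288 mm (y), 31 mm thick, top face at z = 426 mm, on four square legs, each 46×46 mm in cross-section. The legs rest on z = 0, each flush with a corner of the seat. Four stretchers, 46 mm wide and 29 mm tall, connect adjacent legs with their undersides at z = 171 mm, each running between the inner faces of the legs it joins and aligned with the legs' outer faces on the other axis.


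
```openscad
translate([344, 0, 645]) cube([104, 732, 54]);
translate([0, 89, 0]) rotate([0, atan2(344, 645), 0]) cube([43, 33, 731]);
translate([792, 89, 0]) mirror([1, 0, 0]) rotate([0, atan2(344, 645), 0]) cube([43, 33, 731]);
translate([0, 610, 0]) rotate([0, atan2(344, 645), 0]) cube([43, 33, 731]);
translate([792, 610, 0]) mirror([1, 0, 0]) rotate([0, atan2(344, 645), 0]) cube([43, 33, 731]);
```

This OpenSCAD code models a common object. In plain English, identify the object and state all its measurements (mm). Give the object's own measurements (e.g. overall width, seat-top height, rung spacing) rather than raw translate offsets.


A sawhorse. A 104×732×54 mm beam (x, y, z) sits on two A-frame leg pairs. Each pair is two raked legs of 43×33 mm section (33 mm along y) splaying symmetrically in x. Each leg rises 645 mm vertically over 344 mm of horizontal reach and is 731 mm long along its own axis. Every leg's outer bottom edge rests on the floor and its outer top edge meets a bottom edge of the beam — the left legs (tilting toward +x) meet the beam's −x bottom edge, the right legs (their mirror images, tilting toward −x) meet its +x bottom edge — so the leg tops tuck under the beam, the beam's underside is 645 mm above the floor, and the feet are 792 mm apart outside-to-outside with the beam centred between them. The two leg pairs are set in 89 mm from either end of the beam.


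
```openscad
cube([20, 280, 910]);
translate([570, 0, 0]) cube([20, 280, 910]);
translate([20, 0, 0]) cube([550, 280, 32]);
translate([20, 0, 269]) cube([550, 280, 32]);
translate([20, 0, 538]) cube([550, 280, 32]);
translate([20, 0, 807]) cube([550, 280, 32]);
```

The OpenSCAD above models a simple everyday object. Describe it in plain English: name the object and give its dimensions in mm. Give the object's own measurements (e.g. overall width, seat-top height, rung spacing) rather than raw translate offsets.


An open bookshelf. Two side panels, each 20 mm thick, 280 mm deep and 910 mm tall, stand 590 mm apart (outside-to-outside). Between them sit 4 shelves, each 32 mm thick and 280 mm deep, spanning the full gap between the sides. The bottom shelf rests on the floor (its underside at z = 0) and the clear gap between one shelf's top and the next shelf's underside is 237 mm.


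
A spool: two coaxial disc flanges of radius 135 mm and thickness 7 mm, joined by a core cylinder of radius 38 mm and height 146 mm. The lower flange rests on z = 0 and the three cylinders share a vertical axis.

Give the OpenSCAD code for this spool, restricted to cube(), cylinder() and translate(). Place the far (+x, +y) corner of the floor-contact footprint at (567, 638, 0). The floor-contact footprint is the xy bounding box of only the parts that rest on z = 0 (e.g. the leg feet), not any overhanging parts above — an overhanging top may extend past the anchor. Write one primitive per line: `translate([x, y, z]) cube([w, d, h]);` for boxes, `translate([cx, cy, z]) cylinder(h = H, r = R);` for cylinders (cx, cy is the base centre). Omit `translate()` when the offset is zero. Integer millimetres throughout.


translate([432, 503, 0]) cylinder(h = 7, r = 135);
translate([432, 503, 7]) cylinder(h = 146, r = 38);
translate([432, 503, 153]) cylinder(h = 7, r = 135);


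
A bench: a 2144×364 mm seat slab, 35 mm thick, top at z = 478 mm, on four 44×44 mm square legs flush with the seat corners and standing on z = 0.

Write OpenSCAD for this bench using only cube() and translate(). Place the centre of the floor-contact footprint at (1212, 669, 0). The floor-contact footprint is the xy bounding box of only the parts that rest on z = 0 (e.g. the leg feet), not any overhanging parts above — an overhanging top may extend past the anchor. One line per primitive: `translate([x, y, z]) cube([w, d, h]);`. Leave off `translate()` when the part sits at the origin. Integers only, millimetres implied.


// leg_h = 478 − 35 = 443
translate([140, 487, 443]) cube([2144, 364, 35]);
translate([140, 487, 0]) cube([44, 44, 443]);
translate([140, 807, 0]) cube([44, 44, 443]);
translate([2240, 487, 0]) cube([44, 44, 443]);
translate([2240, 807, 0]) cube([44, 44, 443]);


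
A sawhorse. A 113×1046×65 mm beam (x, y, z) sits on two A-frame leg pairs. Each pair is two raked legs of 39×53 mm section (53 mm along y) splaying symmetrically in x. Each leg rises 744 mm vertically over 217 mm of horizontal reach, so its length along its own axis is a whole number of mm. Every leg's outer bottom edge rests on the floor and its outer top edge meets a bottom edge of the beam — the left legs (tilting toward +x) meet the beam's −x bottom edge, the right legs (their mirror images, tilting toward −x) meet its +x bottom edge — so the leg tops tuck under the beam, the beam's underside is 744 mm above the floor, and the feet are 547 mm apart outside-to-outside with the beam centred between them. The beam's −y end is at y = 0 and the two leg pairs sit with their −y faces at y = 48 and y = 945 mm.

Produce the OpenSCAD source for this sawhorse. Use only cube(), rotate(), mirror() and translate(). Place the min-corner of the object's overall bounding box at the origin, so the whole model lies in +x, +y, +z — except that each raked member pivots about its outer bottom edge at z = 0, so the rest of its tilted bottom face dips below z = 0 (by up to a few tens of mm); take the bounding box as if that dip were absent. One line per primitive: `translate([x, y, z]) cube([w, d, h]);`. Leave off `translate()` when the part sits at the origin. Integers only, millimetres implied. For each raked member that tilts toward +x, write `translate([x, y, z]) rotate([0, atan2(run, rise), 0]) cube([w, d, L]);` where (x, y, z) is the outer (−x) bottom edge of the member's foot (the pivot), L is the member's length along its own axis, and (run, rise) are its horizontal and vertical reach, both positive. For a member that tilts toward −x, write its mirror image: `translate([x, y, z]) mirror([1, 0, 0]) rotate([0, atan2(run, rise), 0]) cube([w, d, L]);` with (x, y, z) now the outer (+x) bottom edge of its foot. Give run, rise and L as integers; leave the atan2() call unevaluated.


translate([217, 0, 744]) cube([113, 1046, 65]);
translate([0, 48, 0]) rotate([0, atan2(217, 744), 0]) cube([39, 53, 775]);
translate([547, 48, 0]) mirror([1, 0, 0]) rotate([0, atan2(217, 744), 0]) cube([39, 53, 775]);
translate([0, 945, 0]) rotate([0, atan2(217, 744), 0]) cube([39, 53, 775]);
translate([547, 945, 0]) mirror([1, 0, 0]) rotate([0, atan2(217, 744), 0]) cube([39, 53, 775]);


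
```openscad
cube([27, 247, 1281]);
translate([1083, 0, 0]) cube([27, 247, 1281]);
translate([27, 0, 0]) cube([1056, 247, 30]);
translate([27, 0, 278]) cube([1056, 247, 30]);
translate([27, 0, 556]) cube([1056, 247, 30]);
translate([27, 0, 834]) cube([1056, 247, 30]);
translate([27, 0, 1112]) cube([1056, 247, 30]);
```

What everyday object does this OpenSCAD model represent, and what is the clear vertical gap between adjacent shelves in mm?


A bookshelf. The clear shelf gap is 248 mm.

Two tall side panels with 5 horizontal boards between them — a bookshelf. The first two shelf undersides are at z = 0 and z = 278; with shelf thickness 30, the clear gap is 278 − 0 − 30 = 248 mm.


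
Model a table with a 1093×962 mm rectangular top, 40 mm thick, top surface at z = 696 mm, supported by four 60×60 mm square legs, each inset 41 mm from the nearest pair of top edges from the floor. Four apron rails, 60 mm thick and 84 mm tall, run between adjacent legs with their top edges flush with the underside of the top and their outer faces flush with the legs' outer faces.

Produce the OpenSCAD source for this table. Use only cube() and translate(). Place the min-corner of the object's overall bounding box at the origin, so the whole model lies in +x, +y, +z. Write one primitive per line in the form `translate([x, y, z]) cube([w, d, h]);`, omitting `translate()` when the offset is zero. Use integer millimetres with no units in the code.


translate([0, 0, 656]) cube([1093, 962, 40]);
translate([41, 41, 0]) cube([60, 60, 656]);
translate([992, 41, 0]) cube([60, 60, 656]);
translate([41, 861, 0]) cube([60, 60, 656]);
translate([992, 861, 0]) cube([60, 60, 656]);
translate([101, 41, 572]) cube([891, 60, 84]);
translate([101, 861, 572]) cube([891, 60, 84]);
translate([41, 101, 572]) cube([60, 760, 84]);
translate([992, 101, 572]) cube([60, 760, 84]);


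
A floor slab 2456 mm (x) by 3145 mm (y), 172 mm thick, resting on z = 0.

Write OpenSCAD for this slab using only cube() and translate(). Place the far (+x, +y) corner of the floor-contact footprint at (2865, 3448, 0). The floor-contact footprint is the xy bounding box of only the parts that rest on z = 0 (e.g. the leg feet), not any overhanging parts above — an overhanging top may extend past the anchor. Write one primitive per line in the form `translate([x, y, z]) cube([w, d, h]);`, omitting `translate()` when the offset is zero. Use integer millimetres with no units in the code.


translate([409, 303, 0]) cube([2456, 3145, 172]);


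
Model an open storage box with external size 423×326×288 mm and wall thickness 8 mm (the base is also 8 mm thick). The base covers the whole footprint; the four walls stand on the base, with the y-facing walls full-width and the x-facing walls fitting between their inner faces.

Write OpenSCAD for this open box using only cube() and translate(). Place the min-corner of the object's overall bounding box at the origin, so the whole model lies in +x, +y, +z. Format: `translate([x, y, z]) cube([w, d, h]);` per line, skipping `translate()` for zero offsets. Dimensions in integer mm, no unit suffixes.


cube([423, 326, 8]);
translate([0, 0, 8]) cube([423, 8, 280]);
translate([0, 318, 8]) cube([423, 8, 280]);
translate([0, 8, 8]) cube([8, 310, 280]);
translate([415, 8, 8]) cube([8, 310, 280]);


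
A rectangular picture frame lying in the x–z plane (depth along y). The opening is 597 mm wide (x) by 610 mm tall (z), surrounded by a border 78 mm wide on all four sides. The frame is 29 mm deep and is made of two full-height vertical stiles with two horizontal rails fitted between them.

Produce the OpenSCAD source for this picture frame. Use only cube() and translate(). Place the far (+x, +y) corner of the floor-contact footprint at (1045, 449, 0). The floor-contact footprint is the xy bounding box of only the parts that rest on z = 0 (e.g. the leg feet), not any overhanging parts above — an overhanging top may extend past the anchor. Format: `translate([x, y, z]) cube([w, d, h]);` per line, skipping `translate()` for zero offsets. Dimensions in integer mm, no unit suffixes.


translate([292, 420, 0]) cube([78, 29, 766]);
translate([967, 420, 0]) cube([78, 29, 766]);
translate([370, 420, 0]) cube([597, 29, 78]);
translate([370, 420, 688]) cube([597, 29, 78]);


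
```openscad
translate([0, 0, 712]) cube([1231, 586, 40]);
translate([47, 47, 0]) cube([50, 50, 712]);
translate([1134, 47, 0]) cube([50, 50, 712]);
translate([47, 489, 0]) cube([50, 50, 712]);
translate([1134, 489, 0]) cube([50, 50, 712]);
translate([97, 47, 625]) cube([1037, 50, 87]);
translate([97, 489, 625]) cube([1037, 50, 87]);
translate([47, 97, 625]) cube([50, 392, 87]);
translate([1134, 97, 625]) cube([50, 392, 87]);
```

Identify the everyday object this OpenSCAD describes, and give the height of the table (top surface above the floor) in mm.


A table. The table height is 752 mm.

A 1231×586×40 slab sits at z = 712 on four 50 mm square posts — a table. The top surface is at 712 + 40 = 752 mm.


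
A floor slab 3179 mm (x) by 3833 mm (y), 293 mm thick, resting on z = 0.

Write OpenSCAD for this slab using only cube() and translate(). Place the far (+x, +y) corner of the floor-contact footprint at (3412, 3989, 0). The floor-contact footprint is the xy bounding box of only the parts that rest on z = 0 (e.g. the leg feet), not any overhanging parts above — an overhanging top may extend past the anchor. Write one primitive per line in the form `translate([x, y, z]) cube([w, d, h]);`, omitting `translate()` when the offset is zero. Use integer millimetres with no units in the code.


translate([233, 156, 0]) cube([3179, 3833, 293]);


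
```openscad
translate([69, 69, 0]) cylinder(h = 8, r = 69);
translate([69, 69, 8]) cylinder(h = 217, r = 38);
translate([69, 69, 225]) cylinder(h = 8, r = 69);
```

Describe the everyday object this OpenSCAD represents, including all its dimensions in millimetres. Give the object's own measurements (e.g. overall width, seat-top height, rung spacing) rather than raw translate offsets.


A spool: two coaxial disc flanges of radius 69 mm and thickness 8 mm, joined by a core cylinder of radius 38 mm and height 217 mm. The lower flange rests on z = 0 and the three cylinders share a vertical axis.


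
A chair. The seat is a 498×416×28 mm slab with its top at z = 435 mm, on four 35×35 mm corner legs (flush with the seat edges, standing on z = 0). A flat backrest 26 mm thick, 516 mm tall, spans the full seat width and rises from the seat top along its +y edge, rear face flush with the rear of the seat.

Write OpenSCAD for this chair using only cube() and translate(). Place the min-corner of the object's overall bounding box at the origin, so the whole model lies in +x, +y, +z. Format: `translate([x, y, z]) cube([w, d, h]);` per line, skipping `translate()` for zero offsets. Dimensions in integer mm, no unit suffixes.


// leg_h = 435 - 28 = 407
translate([0, 0, 407]) cube([498, 416, 28]);
cube([35, 35, 407]);
translate([463, 0, 0]) cube([35, 35, 407]);
translate([0, 381, 0]) cube([35, 35, 407]);
translate([463, 381, 0]) cube([35, 35, 407]);
translate([0, 390, 435]) cube([498, 26, 516]);


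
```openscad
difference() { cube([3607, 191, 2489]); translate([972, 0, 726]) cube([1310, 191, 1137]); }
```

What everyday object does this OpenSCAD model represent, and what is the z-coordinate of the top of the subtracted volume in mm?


A wall with a window opening. The window head height is 1863 mm.

A wall with a rectangular opening subtracted — a window. Sill at z = 726, opening 1137 mm tall, so the head is at 726 + 1137 = 1863 mm.


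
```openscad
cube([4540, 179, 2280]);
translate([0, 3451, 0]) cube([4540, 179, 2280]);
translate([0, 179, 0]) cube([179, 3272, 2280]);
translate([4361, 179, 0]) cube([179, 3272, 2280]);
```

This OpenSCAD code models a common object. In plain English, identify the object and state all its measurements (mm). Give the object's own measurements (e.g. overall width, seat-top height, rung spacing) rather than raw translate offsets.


The wall frame of a small rectangular building: four walls, each 2280 mm tall and 179 mm thick, enclosing a footprint 4540 mm (x) by 3630 mm (y) outside-to-outside, with no floor or roof. The front and back walls (the −y and +y sides) span the full width; the two side walls fit between them.


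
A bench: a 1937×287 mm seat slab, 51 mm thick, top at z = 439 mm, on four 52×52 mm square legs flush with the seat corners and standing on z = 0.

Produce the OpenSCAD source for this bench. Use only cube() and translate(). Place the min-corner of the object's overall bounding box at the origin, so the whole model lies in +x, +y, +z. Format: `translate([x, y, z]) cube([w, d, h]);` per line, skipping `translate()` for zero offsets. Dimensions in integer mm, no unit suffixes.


translate([0, 0, 388]) cube([1937, 287, 51]);
cube([52, 52, 388]);
translate([0, 235, 0]) cube([52, 52, 388]);
translate([1885, 0, 0]) cube([52, 52, 388]);
translate([1885, 235, 0]) cube([52, 52, 388]);


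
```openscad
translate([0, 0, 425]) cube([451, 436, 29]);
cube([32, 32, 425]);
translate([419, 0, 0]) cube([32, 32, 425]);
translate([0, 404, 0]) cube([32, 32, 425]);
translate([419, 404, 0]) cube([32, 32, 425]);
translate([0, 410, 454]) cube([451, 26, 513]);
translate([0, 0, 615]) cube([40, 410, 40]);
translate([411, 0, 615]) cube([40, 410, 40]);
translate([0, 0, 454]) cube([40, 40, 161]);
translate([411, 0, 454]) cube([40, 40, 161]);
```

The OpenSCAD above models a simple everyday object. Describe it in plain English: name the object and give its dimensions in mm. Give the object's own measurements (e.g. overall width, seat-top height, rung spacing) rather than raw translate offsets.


A chair. The seat is a 451×436×29 mm slab with its top at z = 454 mm, on four 32×32 mm corner legs (flush with the seat edges, standing on z = 0). A flat backrest 26 mm thick, 513 mm tall, spans the full seat width and rises from the seat top along its +y edge, rear face flush with the rear of the seat. Two armrests of 40×40 mm section run along each side from the seat's front edge to the front of the backrest, top faces 201 mm above the seat top and outer faces flush with the seat's x-edges; a 40×40 mm post under the front of each armrest stands on the seat at the front corner.


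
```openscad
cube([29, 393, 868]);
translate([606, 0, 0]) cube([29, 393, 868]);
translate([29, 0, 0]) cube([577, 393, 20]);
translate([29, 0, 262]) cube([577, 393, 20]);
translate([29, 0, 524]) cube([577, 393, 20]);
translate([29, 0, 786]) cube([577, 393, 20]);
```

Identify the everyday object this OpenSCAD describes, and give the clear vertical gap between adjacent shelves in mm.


A bookshelf. The clear shelf gap is 242 mm.

Two tall side panels with 4 horizontal boards between them — a bookshelf. The first two shelf undersides are at z = 0 and z = 262; with shelf thickness 20, the clear gap is 262 − 0 − 20 = 242 mm.


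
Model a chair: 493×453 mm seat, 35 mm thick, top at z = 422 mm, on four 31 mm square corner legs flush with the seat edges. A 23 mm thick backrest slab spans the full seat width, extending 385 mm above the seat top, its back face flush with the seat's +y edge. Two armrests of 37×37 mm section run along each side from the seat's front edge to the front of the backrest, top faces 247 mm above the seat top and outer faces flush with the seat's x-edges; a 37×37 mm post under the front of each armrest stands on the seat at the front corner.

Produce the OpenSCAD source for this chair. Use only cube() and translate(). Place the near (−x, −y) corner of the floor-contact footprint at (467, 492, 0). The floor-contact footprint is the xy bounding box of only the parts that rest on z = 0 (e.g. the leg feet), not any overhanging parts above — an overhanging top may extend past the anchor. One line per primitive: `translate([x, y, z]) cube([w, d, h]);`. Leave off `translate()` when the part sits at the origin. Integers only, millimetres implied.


// leg_h = 422 - 35 = 387
// arm post h = 247 - 37 = 210
translate([467, 492, 387]) cube([493, 453, 35]);
translate([467, 492, 0]) cube([31, 31, 387]);
translate([929, 492, 0]) cube([31, 31, 387]);
translate([467, 914, 0]) cube([31, 31, 387]);
translate([929, 914, 0]) cube([31, 31, 387]);
translate([467, 922, 422]) cube([493, 23, 385]);
translate([467, 492, 632]) cube([37, 430, 37]);
translate([923, 492, 632]) cube([37, 430, 37]);
translate([467, 492, 422]) cube([37, 37, 210]);
translate([923, 492, 422]) cube([37, 37, 210]);


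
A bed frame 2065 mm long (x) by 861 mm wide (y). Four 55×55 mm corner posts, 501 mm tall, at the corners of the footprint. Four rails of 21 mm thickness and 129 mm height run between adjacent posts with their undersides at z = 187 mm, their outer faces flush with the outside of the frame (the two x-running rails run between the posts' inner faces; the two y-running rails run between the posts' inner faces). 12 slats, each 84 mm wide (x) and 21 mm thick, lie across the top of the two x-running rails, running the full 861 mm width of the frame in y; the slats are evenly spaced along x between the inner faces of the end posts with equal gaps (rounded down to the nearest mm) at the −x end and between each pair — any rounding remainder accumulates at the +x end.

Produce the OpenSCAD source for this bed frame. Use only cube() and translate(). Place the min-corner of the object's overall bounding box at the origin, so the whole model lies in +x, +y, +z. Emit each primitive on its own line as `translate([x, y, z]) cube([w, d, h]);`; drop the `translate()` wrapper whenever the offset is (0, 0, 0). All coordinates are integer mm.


cube([55, 55, 501]);
translate([0, 806, 0]) cube([55, 55, 501]);
translate([2010, 0, 0]) cube([55, 55, 501]);
translate([2010, 806, 0]) cube([55, 55, 501]);
translate([55, 0, 187]) cube([1955, 21, 129]);
translate([55, 840, 187]) cube([1955, 21, 129]);
translate([0, 55, 187]) cube([21, 751, 129]);
translate([2044, 55, 187]) cube([21, 751, 129]);
translate([127, 0, 316]) cube([84, 861, 21]);
translate([283, 0, 316]) cube([84, 861, 21]);
translate([439, 0, 316]) cube([84, 861, 21]);
translate([595, 0, 316]) cube([84, 861, 21]);
translate([751, 0, 316]) cube([84, 861, 21]);
translate([907, 0, 316]) cube([84, 861, 21]);
translate([1063, 0, 316]) cube([84, 861, 21]);
translate([1219, 0, 316]) cube([84, 861, 21]);
translate([1375, 0, 316]) cube([84, 861, 21]);
translate([1531, 0, 316]) cube([84, 861, 21]);
translate([1687, 0, 316]) cube([84, 861, 21]);
translate([1843, 0, 316]) cube([84, 861, 21]);


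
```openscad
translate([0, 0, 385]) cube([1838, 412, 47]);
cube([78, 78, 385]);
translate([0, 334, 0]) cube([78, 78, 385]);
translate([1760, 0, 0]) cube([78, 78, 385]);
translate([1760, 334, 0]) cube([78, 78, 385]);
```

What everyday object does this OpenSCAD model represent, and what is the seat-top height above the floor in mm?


A bench. The seat-top height is 432 mm.

A long slab on four corner posts — a bench. The slab sits at z = 385 with thickness 47, so the top is 385 + 47 = 432 mm.


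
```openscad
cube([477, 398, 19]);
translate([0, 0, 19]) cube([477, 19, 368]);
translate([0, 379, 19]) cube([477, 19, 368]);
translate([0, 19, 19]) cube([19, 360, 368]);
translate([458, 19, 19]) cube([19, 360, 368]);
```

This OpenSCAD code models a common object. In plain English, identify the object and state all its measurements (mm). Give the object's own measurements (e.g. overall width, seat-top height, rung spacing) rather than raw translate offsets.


An open-topped rectangular box: outside dimensions 477×398×387 mm, with a uniform wall and base thickness of 19 mm. The base is a full 477×398 slab on the floor; four walls sit on top of the base. The front and back walls (the −y and +y sides) span the full width; the two side walls fit between them.


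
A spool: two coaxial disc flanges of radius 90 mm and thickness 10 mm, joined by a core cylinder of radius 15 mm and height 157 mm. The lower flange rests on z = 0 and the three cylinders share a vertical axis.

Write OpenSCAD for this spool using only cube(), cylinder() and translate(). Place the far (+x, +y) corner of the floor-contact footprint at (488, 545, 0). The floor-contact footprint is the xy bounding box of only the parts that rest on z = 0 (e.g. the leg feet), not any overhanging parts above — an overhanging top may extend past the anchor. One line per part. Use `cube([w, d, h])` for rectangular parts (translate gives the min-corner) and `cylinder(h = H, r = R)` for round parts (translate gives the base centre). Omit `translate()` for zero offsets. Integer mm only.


translate([398, 455, 0]) cylinder(h = 10, r = 90);
translate([398, 455, 10]) cylinder(h = 157, r = 15);
translate([398, 455, 167]) cylinder(h = 10, r = 90);


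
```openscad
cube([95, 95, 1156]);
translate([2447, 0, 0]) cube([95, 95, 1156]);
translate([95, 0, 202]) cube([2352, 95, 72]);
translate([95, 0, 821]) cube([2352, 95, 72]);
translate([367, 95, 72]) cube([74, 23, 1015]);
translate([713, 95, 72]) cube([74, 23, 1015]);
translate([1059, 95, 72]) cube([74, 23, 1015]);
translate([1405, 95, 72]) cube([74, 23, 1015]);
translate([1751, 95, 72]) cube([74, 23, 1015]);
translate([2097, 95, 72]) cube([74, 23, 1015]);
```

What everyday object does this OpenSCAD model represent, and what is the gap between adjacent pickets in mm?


A fence section. The picket gap is 272 mm.

Two posts, two rails, 6 pickets — a fence section. Span 2352 mm holds 6 pickets of 74 mm with 7 equal gaps: ⌊(2352 − 6·74) / 7⌋ = 272 mm.


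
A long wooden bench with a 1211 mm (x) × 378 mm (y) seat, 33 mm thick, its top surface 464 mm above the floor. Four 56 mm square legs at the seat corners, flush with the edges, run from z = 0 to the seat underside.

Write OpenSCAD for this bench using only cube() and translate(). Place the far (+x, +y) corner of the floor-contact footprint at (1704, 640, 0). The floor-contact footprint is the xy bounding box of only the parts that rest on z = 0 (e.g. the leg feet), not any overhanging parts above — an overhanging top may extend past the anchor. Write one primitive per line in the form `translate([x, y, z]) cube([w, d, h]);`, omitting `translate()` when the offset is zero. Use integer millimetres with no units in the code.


// leg_h = 464 − 33 = 431
translate([493, 262, 431]) cube([1211, 378, 33]);
translate([493, 262, 0]) cube([56, 56, 431]);
translate([493, 584, 0]) cube([56, 56, 431]);
translate([1648, 262, 0]) cube([56, 56, 431]);
translate([1648, 584, 0]) cube([56, 56, 431]);


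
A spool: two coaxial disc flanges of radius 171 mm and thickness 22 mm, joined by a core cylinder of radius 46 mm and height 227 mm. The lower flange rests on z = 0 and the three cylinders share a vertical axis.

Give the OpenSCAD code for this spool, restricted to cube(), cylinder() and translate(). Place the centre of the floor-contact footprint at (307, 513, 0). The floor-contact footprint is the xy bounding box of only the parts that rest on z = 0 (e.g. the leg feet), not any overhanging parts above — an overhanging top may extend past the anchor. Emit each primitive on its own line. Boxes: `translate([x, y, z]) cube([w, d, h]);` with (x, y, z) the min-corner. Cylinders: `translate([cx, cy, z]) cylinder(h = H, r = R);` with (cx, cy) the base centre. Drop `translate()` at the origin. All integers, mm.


translate([307, 513, 0]) cylinder(h = 22, r = 171);
translate([307, 513, 22]) cylinder(h = 227, r = 46);
translate([307, 513, 249]) cylinder(h = 22, r = 171);


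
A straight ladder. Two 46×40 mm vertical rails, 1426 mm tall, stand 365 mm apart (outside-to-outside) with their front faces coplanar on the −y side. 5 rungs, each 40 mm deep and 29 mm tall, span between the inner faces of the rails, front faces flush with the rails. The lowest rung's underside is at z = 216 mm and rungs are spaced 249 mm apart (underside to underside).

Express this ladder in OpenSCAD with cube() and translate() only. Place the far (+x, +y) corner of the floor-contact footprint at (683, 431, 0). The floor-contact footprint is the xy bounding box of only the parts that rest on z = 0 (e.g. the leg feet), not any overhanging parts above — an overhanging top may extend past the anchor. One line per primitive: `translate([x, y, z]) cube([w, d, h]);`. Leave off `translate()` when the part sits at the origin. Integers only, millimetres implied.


translate([318, 391, 0]) cube([46, 40, 1426]);
translate([637, 391, 0]) cube([46, 40, 1426]);
translate([364, 391, 216]) cube([273, 40, 29]);
translate([364, 391, 465]) cube([273, 40, 29]);
translate([364, 391, 714]) cube([273, 40, 29]);
translate([364, 391, 963]) cube([273, 40, 29]);
translate([364, 391, 1212]) cube([273, 40, 29]);


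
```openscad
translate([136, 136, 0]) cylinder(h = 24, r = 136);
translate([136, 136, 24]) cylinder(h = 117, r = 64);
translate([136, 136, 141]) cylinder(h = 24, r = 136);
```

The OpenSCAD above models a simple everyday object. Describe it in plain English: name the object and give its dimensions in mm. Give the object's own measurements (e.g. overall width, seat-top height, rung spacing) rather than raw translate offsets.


A spool: two coaxial disc flanges of radius 136 mm and thickness 24 mm, joined by a core cylinder of radius 64 mm and height 117 mm. The lower flange rests on z = 0 and the three cylinders share a vertical axis.


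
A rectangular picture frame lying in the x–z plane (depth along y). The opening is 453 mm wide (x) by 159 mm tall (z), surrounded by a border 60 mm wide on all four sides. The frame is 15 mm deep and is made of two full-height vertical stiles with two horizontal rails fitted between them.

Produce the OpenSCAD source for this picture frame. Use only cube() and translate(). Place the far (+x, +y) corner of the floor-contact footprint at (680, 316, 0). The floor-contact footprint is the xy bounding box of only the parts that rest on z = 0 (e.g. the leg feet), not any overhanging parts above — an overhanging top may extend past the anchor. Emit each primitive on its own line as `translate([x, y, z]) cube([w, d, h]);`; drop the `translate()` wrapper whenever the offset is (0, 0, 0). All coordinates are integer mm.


translate([107, 301, 0]) cube([60, 15, 279]);
translate([620, 301, 0]) cube([60, 15, 279]);
translate([167, 301, 0]) cube([453, 15, 60]);
translate([167, 301, 219]) cube([453, 15, 60]);


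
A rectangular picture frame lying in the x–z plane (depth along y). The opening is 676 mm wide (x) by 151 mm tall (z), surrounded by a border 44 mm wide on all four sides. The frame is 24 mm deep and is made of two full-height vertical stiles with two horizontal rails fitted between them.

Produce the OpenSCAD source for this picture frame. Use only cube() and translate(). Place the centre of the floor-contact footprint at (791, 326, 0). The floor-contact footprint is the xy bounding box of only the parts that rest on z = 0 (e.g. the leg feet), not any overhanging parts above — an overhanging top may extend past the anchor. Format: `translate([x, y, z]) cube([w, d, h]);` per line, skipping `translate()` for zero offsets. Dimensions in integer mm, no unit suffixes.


translate([409, 314, 0]) cube([44, 24, 239]);
translate([1129, 314, 0]) cube([44, 24, 239]);
translate([453, 314, 0]) cube([676, 24, 44]);
translate([453, 314, 195]) cube([676, 24, 44]);


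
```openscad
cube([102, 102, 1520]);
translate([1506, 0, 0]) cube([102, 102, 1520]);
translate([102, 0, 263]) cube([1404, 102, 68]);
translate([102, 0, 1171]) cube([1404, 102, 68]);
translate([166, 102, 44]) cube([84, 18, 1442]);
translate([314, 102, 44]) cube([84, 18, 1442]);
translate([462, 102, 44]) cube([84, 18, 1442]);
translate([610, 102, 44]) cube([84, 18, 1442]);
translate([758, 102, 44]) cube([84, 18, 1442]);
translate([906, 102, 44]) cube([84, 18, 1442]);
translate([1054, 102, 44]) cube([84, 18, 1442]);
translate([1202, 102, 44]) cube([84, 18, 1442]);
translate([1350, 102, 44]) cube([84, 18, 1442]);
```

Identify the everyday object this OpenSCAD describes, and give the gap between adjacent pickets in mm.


A fence section. The picket gap is 64 mm.

Two posts, two rails, 9 pickets — a fence section. Span 1404 mm holds 9 pickets of 84 mm with 10 equal gaps: ⌊(1404 − 9·84) / 10⌋ = 64 mm.


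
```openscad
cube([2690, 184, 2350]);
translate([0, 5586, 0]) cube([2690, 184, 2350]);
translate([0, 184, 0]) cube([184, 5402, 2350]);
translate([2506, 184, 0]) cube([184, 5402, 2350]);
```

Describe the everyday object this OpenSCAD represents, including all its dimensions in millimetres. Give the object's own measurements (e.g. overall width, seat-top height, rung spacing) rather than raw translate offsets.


The wall frame of a small rectangular building: four walls, each 2350 mm tall and 184 mm thick, enclosing a footprint 2690 mm (x) by 5770 mm (y) outside-to-outside, with no floor or roof. The front and back walls (the −y and +y sides) span the full width; the two side walls fit between them.


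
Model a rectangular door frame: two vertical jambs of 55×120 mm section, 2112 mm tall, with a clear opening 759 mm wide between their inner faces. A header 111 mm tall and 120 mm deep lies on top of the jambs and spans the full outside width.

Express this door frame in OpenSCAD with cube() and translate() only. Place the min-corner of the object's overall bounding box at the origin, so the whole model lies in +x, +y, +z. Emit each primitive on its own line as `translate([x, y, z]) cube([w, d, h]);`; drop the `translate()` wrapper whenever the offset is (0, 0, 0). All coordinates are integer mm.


cube([55, 120, 2112]);
translate([814, 0, 0]) cube([55, 120, 2112]);
translate([0, 0, 2112]) cube([869, 120, 111]);


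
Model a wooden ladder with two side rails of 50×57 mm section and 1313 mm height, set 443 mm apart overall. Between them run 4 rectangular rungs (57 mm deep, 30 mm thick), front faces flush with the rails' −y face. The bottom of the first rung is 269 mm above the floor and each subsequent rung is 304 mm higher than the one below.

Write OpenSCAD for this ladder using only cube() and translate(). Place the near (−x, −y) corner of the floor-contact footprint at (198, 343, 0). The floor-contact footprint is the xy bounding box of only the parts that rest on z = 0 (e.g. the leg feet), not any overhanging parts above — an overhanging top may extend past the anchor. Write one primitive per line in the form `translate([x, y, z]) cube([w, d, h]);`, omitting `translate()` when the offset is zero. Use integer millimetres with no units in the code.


// rung span = 443 - 2*50 = 343
// rung[k] z = 269 + k*304
translate([198, 343, 0]) cube([50, 57, 1313]);
translate([591, 343, 0]) cube([50, 57, 1313]);
translate([248, 343, 269]) cube([343, 57, 30]);
translate([248, 343, 573]) cube([343, 57, 30]);
translate([248, 343, 877]) cube([343, 57, 30]);
translate([248, 343, 1181]) cube([343, 57, 30]);


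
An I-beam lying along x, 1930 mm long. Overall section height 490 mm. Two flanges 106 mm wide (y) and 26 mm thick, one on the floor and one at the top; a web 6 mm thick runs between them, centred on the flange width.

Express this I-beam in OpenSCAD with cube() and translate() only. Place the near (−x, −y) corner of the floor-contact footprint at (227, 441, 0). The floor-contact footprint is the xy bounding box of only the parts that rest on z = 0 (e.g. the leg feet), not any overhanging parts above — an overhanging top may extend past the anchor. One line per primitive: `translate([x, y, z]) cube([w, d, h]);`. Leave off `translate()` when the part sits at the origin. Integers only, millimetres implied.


translate([227, 441, 0]) cube([1930, 106, 26]);
translate([227, 491, 26]) cube([1930, 6, 438]);
translate([227, 441, 464]) cube([1930, 106, 26]);
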